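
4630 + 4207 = 8837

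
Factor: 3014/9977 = 274/907 = 2^1*137^1*907^( - 1)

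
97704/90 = 5428/5 = 1085.60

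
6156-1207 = 4949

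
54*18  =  972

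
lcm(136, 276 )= 9384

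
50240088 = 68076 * 738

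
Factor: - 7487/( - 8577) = 3^( - 2)*953^ ( - 1 )*7487^1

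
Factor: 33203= 33203^1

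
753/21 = 251/7 =35.86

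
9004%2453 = 1645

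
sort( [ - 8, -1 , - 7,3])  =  [ - 8, - 7, - 1, 3]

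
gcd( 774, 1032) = 258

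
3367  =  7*481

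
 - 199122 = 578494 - 777616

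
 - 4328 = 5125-9453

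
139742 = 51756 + 87986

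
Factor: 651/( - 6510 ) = -1/10 = - 2^(-1) * 5^( - 1)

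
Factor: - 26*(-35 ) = 910=2^1*5^1*7^1*13^1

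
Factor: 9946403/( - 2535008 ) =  -2^(  -  5)*7^(  -  1 )*1663^1*5981^1 * 11317^( - 1) 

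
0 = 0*2849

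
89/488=89/488 = 0.18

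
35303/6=35303/6 = 5883.83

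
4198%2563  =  1635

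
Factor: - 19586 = -2^1 * 7^1*1399^1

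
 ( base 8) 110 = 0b1001000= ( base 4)1020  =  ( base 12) 60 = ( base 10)72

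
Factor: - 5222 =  - 2^1*7^1 * 373^1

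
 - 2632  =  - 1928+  - 704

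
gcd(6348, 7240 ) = 4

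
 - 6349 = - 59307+52958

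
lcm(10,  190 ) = 190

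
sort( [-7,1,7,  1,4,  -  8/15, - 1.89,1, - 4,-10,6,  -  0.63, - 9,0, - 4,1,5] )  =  [ - 10, - 9,  -  7, - 4, - 4, - 1.89,-0.63, - 8/15, 0,1,1,  1,  1,4, 5,6,7]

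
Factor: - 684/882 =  - 2^1*7^( - 2)*19^1=   -38/49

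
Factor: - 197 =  - 197^1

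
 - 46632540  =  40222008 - 86854548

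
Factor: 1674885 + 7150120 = 5^1*7^1*252143^1 = 8825005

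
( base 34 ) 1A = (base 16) 2C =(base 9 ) 48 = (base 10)44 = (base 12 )38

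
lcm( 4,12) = 12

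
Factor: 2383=2383^1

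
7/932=7/932 = 0.01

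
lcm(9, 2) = 18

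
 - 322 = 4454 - 4776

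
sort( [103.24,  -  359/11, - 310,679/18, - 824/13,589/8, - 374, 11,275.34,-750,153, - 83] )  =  [ - 750, - 374, -310, - 83, - 824/13,-359/11, 11, 679/18, 589/8, 103.24,153,  275.34]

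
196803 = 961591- 764788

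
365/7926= 365/7926 = 0.05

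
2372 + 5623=7995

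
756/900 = 21/25 =0.84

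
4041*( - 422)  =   - 1705302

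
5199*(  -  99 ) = -514701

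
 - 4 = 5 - 9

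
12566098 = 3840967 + 8725131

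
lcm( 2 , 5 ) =10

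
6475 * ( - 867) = -5613825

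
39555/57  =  693 + 18/19 = 693.95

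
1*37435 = 37435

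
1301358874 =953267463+348091411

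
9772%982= 934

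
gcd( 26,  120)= 2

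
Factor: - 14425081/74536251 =  -  3^( - 1)*11^1 * 43^1*30497^1*24845417^( - 1 )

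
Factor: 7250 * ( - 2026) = -2^2*5^3* 29^1* 1013^1 = - 14688500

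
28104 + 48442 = 76546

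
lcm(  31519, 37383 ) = 1607469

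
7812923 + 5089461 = 12902384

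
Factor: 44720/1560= 2^1*3^( - 1) * 43^1 = 86/3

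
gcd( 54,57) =3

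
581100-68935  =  512165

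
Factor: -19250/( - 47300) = 35/86 = 2^( - 1 )*5^1*7^1*43^( - 1 ) 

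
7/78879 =7/78879= 0.00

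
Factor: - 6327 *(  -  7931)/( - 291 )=- 16726479/97 = -3^1 *7^1*11^1*  19^1*37^1*97^ ( - 1)*103^1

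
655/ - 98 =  - 7+31/98 = - 6.68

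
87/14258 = 87/14258 = 0.01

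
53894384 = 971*55504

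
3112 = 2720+392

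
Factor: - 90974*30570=- 2781075180 = - 2^2 * 3^1*5^1*13^1*1019^1*3499^1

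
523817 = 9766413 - 9242596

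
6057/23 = 263 + 8/23 = 263.35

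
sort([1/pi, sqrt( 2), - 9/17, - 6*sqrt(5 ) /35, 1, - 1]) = [ - 1, - 9/17 , - 6 *sqrt(5 ) /35,1/pi,1,sqrt( 2)]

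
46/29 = 1 + 17/29 = 1.59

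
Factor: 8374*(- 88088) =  - 737648912 = - 2^4 * 7^1*11^2*13^1*53^1 * 79^1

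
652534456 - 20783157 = 631751299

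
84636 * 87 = 7363332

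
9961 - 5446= 4515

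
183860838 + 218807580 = 402668418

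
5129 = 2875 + 2254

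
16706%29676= 16706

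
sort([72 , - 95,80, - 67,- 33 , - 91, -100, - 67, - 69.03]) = [ - 100,-95, - 91, - 69.03,-67 , - 67, - 33,72,80]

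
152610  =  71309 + 81301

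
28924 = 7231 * 4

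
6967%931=450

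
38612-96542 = -57930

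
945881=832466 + 113415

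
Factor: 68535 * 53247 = 3649283145 =3^3*5^1*1523^1*17749^1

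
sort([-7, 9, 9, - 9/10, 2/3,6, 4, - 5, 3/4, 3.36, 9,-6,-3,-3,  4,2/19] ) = [-7,  -  6,-5,  -  3,-3,-9/10, 2/19, 2/3, 3/4, 3.36, 4, 4, 6, 9,9, 9] 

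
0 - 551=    - 551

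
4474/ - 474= -2237/237 = -  9.44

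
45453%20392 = 4669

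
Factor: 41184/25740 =2^3*5^(-1) = 8/5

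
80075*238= 19057850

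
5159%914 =589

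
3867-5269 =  - 1402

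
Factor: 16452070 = 2^1*5^1*41^1*40127^1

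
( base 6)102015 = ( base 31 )8H4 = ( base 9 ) 12242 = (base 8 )20033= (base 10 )8219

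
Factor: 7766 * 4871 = 37828186 = 2^1* 11^1 * 353^1*4871^1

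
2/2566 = 1/1283 = 0.00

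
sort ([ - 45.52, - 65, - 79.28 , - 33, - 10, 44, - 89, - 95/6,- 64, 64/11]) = [ - 89, - 79.28, -65, - 64,  -  45.52, - 33, - 95/6 , - 10 , 64/11,44]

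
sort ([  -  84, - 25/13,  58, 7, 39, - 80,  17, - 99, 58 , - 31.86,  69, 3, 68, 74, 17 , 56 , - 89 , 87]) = [ - 99 , - 89, -84,-80, - 31.86, - 25/13, 3, 7,17,17,39, 56 , 58 , 58, 68,69,74,87]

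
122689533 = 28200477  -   - 94489056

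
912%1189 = 912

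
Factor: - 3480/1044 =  - 10/3 = - 2^1*3^( - 1)*5^1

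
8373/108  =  77  +  19/36 = 77.53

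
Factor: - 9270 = -2^1*3^2 * 5^1 *103^1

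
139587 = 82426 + 57161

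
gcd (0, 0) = 0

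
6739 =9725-2986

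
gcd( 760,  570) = 190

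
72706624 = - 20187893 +92894517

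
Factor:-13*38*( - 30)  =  2^2*3^1 * 5^1*13^1*19^1 = 14820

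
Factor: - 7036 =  - 2^2*1759^1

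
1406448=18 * 78136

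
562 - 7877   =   - 7315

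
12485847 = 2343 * 5329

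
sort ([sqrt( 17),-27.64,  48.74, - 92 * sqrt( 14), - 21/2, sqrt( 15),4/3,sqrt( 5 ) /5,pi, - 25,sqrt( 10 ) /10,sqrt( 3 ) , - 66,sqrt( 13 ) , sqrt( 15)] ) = [ - 92 * sqrt( 14), - 66, - 27.64, - 25,  -  21/2 , sqrt( 10)/10,sqrt( 5)/5,4/3,sqrt( 3),pi, sqrt( 13),sqrt ( 15), sqrt(15 ),sqrt( 17), 48.74 ] 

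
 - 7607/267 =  - 29 + 136/267 = - 28.49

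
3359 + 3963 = 7322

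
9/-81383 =-1  +  81374/81383 = -  0.00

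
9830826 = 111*88566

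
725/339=2+47/339 = 2.14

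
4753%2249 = 255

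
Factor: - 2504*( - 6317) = 2^3*  313^1*6317^1 = 15817768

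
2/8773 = 2/8773 = 0.00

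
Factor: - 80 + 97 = 17= 17^1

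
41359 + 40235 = 81594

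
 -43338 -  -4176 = - 39162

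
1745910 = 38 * 45945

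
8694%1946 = 910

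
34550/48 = 17275/24 = 719.79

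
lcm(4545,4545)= 4545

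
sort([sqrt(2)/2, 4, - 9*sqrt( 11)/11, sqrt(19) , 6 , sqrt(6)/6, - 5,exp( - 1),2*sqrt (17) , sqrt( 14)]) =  [-5, - 9* sqrt(11)/11, exp( - 1 ), sqrt( 6 ) /6 , sqrt(2) /2, sqrt(14),  4, sqrt( 19 ), 6, 2*sqrt(17)]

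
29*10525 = 305225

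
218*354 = 77172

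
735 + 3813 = 4548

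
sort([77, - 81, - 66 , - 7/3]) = [ - 81, - 66, - 7/3 , 77] 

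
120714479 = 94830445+25884034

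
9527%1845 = 302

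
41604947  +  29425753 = 71030700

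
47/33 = 1  +  14/33  =  1.42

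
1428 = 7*204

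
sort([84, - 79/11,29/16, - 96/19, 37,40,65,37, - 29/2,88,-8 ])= [ - 29/2, - 8, - 79/11,-96/19,29/16,37,  37,  40, 65,84,88]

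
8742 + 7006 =15748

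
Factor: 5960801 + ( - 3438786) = 5^1*504403^1 = 2522015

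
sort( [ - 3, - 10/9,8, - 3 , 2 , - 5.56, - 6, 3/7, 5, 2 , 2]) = [ - 6 ,-5.56, - 3, - 3, - 10/9, 3/7, 2,2,2, 5,8]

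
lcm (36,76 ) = 684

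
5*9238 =46190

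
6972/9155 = 6972/9155 = 0.76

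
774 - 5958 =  - 5184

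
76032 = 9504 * 8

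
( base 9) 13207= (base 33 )867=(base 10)8917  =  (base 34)7o9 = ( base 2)10001011010101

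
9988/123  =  9988/123  =  81.20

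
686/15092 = 1/22=0.05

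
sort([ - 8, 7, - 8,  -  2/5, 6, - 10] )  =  [-10, - 8,  -  8,  -  2/5, 6, 7 ]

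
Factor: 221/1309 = 13/77 = 7^( - 1)*11^(-1)*13^1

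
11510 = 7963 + 3547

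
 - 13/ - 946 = 13/946 = 0.01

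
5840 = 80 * 73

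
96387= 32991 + 63396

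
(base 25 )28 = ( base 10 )58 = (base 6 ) 134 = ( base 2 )111010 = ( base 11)53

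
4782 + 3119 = 7901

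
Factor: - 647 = - 647^1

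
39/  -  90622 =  - 1 + 90583/90622 = - 0.00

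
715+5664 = 6379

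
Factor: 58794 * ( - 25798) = -1516767612  =  - 2^2 * 3^1*41^1*239^1*12899^1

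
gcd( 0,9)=9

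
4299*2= 8598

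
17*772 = 13124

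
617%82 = 43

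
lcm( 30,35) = 210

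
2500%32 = 4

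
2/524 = 1/262 = 0.00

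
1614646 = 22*73393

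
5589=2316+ 3273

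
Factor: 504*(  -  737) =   -  2^3*3^2*7^1 * 11^1*67^1 = - 371448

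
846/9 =94 =94.00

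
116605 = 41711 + 74894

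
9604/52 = 2401/13 = 184.69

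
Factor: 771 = 3^1*257^1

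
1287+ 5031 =6318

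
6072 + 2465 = 8537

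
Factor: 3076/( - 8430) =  - 2^1*3^( - 1)*5^( - 1)*281^( - 1)*769^1 = - 1538/4215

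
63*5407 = 340641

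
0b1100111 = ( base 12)87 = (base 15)6d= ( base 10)103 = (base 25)43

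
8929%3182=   2565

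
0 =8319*0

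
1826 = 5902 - 4076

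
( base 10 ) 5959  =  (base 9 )8151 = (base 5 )142314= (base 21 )DAG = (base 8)13507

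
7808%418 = 284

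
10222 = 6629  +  3593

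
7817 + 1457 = 9274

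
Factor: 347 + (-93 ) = 2^1*127^1 = 254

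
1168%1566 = 1168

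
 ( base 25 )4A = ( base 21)55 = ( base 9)132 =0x6e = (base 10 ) 110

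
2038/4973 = 2038/4973 = 0.41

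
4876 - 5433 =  - 557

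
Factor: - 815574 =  - 2^1*3^1*135929^1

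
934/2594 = 467/1297 =0.36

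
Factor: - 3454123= - 3454123^1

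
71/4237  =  71/4237 = 0.02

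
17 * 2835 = 48195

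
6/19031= 6/19031= 0.00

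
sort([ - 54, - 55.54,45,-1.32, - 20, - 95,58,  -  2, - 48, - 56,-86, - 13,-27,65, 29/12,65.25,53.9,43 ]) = [-95 ,-86, - 56,-55.54,-54, - 48,  -  27, - 20,  -  13, - 2,- 1.32 , 29/12,43, 45,53.9,58, 65,65.25 ]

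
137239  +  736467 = 873706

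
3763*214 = 805282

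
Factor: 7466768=2^4 * 466673^1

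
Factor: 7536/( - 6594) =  - 2^3*7^( - 1) = -8/7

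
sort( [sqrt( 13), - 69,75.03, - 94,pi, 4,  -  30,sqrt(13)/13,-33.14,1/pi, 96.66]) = [  -  94, - 69, - 33.14, - 30, sqrt(13 )/13,1/pi, pi, sqrt (13), 4,75.03,  96.66 ] 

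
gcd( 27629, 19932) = 1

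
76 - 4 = 72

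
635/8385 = 127/1677 = 0.08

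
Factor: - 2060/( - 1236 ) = 5/3 =3^( - 1)*5^1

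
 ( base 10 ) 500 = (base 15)235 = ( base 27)IE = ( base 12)358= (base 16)1F4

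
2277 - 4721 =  - 2444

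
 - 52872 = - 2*26436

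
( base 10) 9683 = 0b10010111010011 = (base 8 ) 22723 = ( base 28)c9n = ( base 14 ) 3759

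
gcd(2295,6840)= 45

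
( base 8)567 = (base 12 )273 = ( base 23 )g7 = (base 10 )375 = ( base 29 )CR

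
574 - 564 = 10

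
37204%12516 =12172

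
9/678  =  3/226= 0.01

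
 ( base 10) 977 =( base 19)2d8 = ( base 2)1111010001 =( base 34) SP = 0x3D1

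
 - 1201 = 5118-6319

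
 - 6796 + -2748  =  -9544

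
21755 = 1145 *19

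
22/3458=11/1729= 0.01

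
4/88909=4/88909 = 0.00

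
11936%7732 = 4204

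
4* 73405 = 293620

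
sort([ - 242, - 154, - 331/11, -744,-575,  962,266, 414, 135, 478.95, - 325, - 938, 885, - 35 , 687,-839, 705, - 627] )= [ - 938,-839,-744,-627, - 575, - 325,-242, - 154, - 35,-331/11, 135, 266, 414,478.95, 687,705,885, 962 ] 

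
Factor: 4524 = 2^2*3^1*13^1*29^1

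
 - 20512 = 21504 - 42016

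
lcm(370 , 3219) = 32190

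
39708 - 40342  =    -  634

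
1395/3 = 465 = 465.00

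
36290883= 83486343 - 47195460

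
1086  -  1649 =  - 563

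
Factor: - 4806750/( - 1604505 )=2^1 * 5^2*7^( - 2)*13^1 * 17^1*29^1*37^(-1)*59^( - 1)  =  320450/106967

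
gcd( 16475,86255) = 5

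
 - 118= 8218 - 8336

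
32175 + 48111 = 80286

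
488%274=214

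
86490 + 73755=160245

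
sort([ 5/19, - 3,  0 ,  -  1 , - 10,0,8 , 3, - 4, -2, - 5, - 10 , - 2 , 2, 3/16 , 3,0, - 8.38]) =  [ - 10, - 10, - 8.38,-5,-4, -3,-2, - 2, - 1,0, 0,0,3/16 , 5/19,2,3,3 , 8 ] 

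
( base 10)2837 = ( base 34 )2ff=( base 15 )C92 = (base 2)101100010101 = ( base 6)21045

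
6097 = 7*871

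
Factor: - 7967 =  -  31^1*257^1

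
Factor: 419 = 419^1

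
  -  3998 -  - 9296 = 5298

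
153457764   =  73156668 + 80301096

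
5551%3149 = 2402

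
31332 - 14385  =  16947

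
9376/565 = 9376/565 = 16.59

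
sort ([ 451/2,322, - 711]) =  [ - 711,451/2,322 ] 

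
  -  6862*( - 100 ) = 686200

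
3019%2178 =841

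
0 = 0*8545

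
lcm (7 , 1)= 7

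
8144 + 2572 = 10716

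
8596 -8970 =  - 374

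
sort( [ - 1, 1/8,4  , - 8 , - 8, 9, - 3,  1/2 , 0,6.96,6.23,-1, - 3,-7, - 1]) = [-8, - 8,  -  7,  -  3,-3 ,-1, - 1, - 1, 0, 1/8,1/2,  4, 6.23,  6.96, 9 ]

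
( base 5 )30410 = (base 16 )7BC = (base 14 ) A16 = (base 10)1980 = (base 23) 3H2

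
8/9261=8/9261=0.00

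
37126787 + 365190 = 37491977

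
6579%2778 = 1023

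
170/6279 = 170/6279  =  0.03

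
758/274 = 2+105/137 = 2.77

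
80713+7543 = 88256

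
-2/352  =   - 1/176 = -0.01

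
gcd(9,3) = 3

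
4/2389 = 4/2389 = 0.00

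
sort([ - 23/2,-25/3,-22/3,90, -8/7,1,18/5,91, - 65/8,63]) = [ - 23/2,- 25/3, - 65/8, - 22/3,  -  8/7, 1, 18/5,63,90,91]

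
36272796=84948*427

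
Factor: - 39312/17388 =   -  2^2*13^1*23^(-1) = - 52/23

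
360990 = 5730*63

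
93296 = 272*343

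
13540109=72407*187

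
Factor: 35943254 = 2^1*17971627^1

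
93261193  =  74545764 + 18715429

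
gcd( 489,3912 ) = 489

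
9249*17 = 157233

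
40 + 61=101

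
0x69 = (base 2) 1101001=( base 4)1221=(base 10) 105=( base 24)49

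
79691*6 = 478146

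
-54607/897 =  - 54607/897 = - 60.88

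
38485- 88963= - 50478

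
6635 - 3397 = 3238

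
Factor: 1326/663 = 2^1 = 2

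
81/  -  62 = -2 + 43/62= - 1.31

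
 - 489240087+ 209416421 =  - 279823666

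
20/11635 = 4/2327 = 0.00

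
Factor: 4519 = 4519^1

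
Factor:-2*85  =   - 170 =-2^1*5^1*17^1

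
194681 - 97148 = 97533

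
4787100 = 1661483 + 3125617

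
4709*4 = 18836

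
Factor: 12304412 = 2^2*47^1 * 65449^1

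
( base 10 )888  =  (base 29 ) 11I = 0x378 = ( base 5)12023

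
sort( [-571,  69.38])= [-571, 69.38 ] 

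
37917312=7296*5197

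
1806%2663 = 1806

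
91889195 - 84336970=7552225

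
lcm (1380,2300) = 6900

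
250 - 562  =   - 312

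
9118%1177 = 879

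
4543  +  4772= 9315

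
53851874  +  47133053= 100984927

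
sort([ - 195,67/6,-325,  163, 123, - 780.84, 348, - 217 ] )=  [ - 780.84,  -  325,  -  217,- 195,67/6, 123, 163,348]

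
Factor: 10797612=2^2*3^1*  7^1*191^1*673^1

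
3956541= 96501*41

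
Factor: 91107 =3^2*53^1*191^1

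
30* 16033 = 480990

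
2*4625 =9250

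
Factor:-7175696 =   -  2^4*11^1*40771^1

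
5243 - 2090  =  3153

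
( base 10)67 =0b1000011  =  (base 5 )232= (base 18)3D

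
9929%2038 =1777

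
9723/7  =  1389 = 1389.00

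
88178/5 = 17635 + 3/5 = 17635.60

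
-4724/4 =  -  1181= - 1181.00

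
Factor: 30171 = 3^1*89^1*113^1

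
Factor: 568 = 2^3*71^1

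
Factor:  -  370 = - 2^1*5^1*37^1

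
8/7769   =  8/7769 = 0.00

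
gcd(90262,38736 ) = 2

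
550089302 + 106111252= 656200554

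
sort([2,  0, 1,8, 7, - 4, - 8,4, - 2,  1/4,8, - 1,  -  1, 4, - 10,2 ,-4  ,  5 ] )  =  [ - 10, - 8,-4,-4, - 2,-1,  -  1, 0, 1/4, 1, 2,2, 4,4,5, 7, 8 , 8]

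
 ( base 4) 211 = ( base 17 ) 23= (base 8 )45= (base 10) 37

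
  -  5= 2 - 7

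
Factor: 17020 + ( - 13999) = 3^1 * 19^1*53^1= 3021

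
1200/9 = 133 + 1/3 = 133.33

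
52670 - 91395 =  - 38725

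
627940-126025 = 501915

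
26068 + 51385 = 77453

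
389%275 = 114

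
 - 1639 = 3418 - 5057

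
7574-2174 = 5400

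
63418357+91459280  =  154877637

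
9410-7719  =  1691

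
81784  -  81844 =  - 60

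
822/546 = 1+46/91 = 1.51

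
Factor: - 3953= -59^1*67^1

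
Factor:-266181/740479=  - 3^1*61^( - 2)*83^1*199^ ( - 1 )*1069^1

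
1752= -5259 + 7011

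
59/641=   59/641  =  0.09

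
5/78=5/78 = 0.06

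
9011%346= 15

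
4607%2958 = 1649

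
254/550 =127/275 =0.46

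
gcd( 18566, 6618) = 2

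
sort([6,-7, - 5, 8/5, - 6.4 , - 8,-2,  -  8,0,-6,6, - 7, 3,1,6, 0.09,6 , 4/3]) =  [-8, - 8, - 7, - 7, - 6.4, - 6, - 5,-2,0,0.09,1,4/3, 8/5 , 3, 6, 6,6,6]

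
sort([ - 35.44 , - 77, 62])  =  [ - 77, - 35.44, 62 ]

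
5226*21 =109746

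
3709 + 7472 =11181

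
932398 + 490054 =1422452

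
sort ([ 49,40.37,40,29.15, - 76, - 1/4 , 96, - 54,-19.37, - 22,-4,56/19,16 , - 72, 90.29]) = [ - 76,-72, - 54, - 22,-19.37 , - 4, - 1/4, 56/19,16,29.15, 40,  40.37 , 49,90.29,  96]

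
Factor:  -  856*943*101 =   -  2^3*23^1*41^1*101^1*107^1= - 81528008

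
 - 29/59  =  -1 + 30/59 = - 0.49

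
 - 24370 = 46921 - 71291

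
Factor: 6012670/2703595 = 2^1*17^(  -  2)*1871^( - 1 )*601267^1 = 1202534/540719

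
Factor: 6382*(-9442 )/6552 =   -  2^( - 1) * 3^(-2)*7^( - 1)*13^( - 1 ) * 3191^1 * 4721^1 = - 15064711/1638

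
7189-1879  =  5310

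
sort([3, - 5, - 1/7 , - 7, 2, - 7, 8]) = [ - 7, - 7, - 5, - 1/7,2,3,8 ]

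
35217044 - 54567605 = -19350561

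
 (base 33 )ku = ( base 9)846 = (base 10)690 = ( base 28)oi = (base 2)1010110010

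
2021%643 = 92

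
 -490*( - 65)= 31850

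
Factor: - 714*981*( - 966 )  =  2^2* 3^4 * 7^2*17^1*23^1 * 109^1 =676619244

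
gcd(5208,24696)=168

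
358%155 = 48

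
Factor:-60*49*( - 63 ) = 185220 = 2^2*3^3*5^1*7^3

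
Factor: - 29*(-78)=2^1*3^1*13^1*29^1 = 2262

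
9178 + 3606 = 12784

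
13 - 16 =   -  3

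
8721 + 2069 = 10790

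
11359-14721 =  - 3362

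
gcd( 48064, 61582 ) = 1502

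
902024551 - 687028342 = 214996209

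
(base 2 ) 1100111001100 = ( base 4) 1213030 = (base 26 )9k0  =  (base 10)6604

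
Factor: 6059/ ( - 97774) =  - 73/1178 = - 2^ (-1 ) *19^(  -  1)*31^ (  -  1 ) * 73^1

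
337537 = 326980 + 10557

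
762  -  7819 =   -  7057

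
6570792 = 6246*1052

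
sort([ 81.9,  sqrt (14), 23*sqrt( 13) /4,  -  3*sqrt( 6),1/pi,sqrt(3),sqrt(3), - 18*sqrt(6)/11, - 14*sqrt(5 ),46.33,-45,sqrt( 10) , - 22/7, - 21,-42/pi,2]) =[-45, - 14*sqrt(5),  -  21,- 42/pi, -3*sqrt (6),  -  18*sqrt ( 6 ) /11 , - 22/7, 1/pi,sqrt(3),sqrt( 3 ),2, sqrt(10), sqrt( 14 ),23*sqrt(13 )/4,46.33,81.9 ]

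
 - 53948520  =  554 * ( - 97380) 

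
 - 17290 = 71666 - 88956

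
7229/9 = 803  +  2/9 = 803.22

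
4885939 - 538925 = 4347014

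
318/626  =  159/313 = 0.51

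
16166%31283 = 16166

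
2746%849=199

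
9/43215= 3/14405 = 0.00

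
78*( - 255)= - 19890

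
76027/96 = 76027/96 = 791.95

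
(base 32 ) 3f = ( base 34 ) 39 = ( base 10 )111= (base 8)157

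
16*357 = 5712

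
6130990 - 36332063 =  - 30201073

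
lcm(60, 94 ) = 2820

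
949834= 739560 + 210274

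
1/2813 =1/2813=0.00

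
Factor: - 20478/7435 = -2^1*3^1  *5^( - 1 )*1487^ ( - 1)*3413^1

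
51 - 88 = -37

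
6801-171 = 6630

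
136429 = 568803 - 432374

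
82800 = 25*3312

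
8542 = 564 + 7978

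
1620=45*36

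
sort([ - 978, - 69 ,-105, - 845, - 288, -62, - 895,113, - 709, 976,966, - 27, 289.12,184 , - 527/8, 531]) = [ - 978, - 895 , - 845,  -  709, - 288,- 105, - 69,- 527/8,-62, - 27,113, 184, 289.12, 531, 966, 976]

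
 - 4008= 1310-5318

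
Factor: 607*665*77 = 31081435 = 5^1*7^2*11^1 * 19^1 * 607^1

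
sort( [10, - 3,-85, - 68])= [-85,-68, - 3, 10 ]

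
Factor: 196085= 5^1*39217^1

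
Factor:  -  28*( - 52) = 1456 = 2^4 * 7^1*13^1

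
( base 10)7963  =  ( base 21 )i14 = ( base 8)17433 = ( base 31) 88R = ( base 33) 7aa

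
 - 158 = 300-458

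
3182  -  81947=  - 78765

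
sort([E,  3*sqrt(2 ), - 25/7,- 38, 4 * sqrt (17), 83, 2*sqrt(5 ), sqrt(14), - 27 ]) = [ - 38, - 27, - 25/7, E, sqrt(14), 3*sqrt( 2), 2*sqrt(5),4*sqrt(17), 83]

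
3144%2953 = 191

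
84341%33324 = 17693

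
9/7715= 9/7715 = 0.00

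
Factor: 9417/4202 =2^(-1)*3^1*11^(-1)*43^1*  73^1*191^ ( - 1) 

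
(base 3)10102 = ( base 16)5c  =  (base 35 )2m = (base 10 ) 92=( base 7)161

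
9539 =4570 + 4969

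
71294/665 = 71294/665  =  107.21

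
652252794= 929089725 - 276836931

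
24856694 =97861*254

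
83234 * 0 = 0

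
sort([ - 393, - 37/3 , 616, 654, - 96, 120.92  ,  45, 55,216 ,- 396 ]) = [- 396,-393,  -  96, - 37/3, 45, 55 , 120.92, 216,616, 654]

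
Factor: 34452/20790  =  58/35 =2^1 * 5^ ( - 1 )*7^ ( - 1 )*29^1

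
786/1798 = 393/899 = 0.44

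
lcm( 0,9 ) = 0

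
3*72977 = 218931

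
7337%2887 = 1563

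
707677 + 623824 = 1331501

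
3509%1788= 1721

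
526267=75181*7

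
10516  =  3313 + 7203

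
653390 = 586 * 1115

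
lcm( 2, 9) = 18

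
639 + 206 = 845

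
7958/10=3979/5 =795.80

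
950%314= 8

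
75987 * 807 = 61321509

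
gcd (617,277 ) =1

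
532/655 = 532/655 = 0.81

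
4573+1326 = 5899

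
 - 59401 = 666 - 60067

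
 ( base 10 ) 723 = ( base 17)289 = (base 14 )399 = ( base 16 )2d3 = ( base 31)NA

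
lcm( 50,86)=2150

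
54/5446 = 27/2723  =  0.01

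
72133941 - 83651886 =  - 11517945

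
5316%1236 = 372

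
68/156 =17/39   =  0.44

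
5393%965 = 568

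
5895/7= 5895/7 = 842.14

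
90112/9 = 90112/9 = 10012.44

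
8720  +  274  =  8994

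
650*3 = 1950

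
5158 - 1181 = 3977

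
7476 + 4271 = 11747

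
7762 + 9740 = 17502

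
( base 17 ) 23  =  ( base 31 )16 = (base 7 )52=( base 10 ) 37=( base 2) 100101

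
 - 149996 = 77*( - 1948)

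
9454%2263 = 402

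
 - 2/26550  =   - 1 + 13274/13275 = - 0.00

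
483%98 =91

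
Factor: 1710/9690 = 3^1* 17^( - 1 ) = 3/17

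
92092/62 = 46046/31 = 1485.35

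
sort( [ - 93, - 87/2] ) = [- 93, - 87/2]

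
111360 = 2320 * 48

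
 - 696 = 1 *( - 696) 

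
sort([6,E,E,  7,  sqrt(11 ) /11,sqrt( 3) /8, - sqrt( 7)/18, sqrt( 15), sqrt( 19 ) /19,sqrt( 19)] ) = [ - sqrt( 7) /18, sqrt( 3) /8, sqrt(19 )/19,sqrt(11) /11,E , E , sqrt( 15),  sqrt( 19), 6,7]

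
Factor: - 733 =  - 733^1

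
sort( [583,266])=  [266, 583]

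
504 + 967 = 1471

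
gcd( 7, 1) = 1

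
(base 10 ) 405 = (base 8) 625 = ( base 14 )20d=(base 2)110010101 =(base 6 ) 1513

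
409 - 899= - 490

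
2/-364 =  - 1 + 181/182 = - 0.01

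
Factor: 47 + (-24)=23^1 = 23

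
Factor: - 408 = - 2^3 *3^1*17^1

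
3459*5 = 17295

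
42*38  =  1596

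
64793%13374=11297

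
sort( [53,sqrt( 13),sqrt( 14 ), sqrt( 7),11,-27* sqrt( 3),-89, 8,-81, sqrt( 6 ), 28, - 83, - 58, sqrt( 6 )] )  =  [ - 89,-83, - 81 , - 58, - 27 * sqrt( 3), sqrt( 6 ),sqrt( 6 ) , sqrt( 7 ),sqrt(13 ),  sqrt( 14), 8, 11,  28,  53] 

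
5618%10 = 8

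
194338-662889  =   - 468551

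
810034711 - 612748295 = 197286416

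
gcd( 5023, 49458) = 1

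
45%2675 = 45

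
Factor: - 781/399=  - 3^(  -  1) * 7^( - 1 )*11^1*19^( - 1 )*71^1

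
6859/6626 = 1 + 233/6626 = 1.04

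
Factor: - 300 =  - 2^2*3^1*5^2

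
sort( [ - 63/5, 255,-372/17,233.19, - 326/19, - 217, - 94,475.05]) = [ - 217,  -  94, - 372/17, - 326/19, - 63/5, 233.19, 255, 475.05] 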